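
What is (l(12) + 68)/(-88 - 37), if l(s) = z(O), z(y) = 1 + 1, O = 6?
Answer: -14/25 ≈ -0.56000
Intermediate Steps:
z(y) = 2
l(s) = 2
(l(12) + 68)/(-88 - 37) = (2 + 68)/(-88 - 37) = 70/(-125) = 70*(-1/125) = -14/25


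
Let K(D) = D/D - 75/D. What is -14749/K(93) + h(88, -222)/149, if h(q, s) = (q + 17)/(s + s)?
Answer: -5041296799/66156 ≈ -76203.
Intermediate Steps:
K(D) = 1 - 75/D
h(q, s) = (17 + q)/(2*s) (h(q, s) = (17 + q)/((2*s)) = (17 + q)*(1/(2*s)) = (17 + q)/(2*s))
-14749/K(93) + h(88, -222)/149 = -14749*93/(-75 + 93) + ((1/2)*(17 + 88)/(-222))/149 = -14749/((1/93)*18) + ((1/2)*(-1/222)*105)*(1/149) = -14749/6/31 - 35/148*1/149 = -14749*31/6 - 35/22052 = -457219/6 - 35/22052 = -5041296799/66156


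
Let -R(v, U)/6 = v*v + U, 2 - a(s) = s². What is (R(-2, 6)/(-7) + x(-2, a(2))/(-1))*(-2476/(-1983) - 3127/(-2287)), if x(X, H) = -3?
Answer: 45759033/1511707 ≈ 30.270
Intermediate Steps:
a(s) = 2 - s²
R(v, U) = -6*U - 6*v² (R(v, U) = -6*(v*v + U) = -6*(v² + U) = -6*(U + v²) = -6*U - 6*v²)
(R(-2, 6)/(-7) + x(-2, a(2))/(-1))*(-2476/(-1983) - 3127/(-2287)) = ((-6*6 - 6*(-2)²)/(-7) - 3/(-1))*(-2476/(-1983) - 3127/(-2287)) = ((-36 - 6*4)*(-⅐) - 3*(-1))*(-2476*(-1/1983) - 3127*(-1/2287)) = ((-36 - 24)*(-⅐) + 3)*(2476/1983 + 3127/2287) = (-60*(-⅐) + 3)*(11863453/4535121) = (60/7 + 3)*(11863453/4535121) = (81/7)*(11863453/4535121) = 45759033/1511707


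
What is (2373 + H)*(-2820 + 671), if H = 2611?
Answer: -10710616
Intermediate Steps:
(2373 + H)*(-2820 + 671) = (2373 + 2611)*(-2820 + 671) = 4984*(-2149) = -10710616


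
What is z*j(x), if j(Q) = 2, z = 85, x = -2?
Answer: 170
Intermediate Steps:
z*j(x) = 85*2 = 170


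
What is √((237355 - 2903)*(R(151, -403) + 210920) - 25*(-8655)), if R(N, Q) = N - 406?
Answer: √49391046955 ≈ 2.2224e+5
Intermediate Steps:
R(N, Q) = -406 + N
√((237355 - 2903)*(R(151, -403) + 210920) - 25*(-8655)) = √((237355 - 2903)*((-406 + 151) + 210920) - 25*(-8655)) = √(234452*(-255 + 210920) + 216375) = √(234452*210665 + 216375) = √(49390830580 + 216375) = √49391046955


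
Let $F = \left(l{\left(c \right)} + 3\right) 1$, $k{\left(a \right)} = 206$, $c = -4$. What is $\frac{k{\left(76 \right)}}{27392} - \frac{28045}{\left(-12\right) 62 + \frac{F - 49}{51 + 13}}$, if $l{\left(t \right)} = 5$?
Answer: $\frac{24587585151}{652710272} \approx 37.67$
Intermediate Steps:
$F = 8$ ($F = \left(5 + 3\right) 1 = 8 \cdot 1 = 8$)
$\frac{k{\left(76 \right)}}{27392} - \frac{28045}{\left(-12\right) 62 + \frac{F - 49}{51 + 13}} = \frac{206}{27392} - \frac{28045}{\left(-12\right) 62 + \frac{8 - 49}{51 + 13}} = 206 \cdot \frac{1}{27392} - \frac{28045}{-744 - \frac{41}{64}} = \frac{103}{13696} - \frac{28045}{-744 - \frac{41}{64}} = \frac{103}{13696} - \frac{28045}{- \frac{47657}{64}} = \frac{103}{13696} - - \frac{1794880}{47657} = \frac{103}{13696} + \frac{1794880}{47657} = \frac{24587585151}{652710272}$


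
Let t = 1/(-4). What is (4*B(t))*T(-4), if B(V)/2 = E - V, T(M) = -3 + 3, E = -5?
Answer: 0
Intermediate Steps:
T(M) = 0
t = -1/4 ≈ -0.25000
B(V) = -10 - 2*V (B(V) = 2*(-5 - V) = -10 - 2*V)
(4*B(t))*T(-4) = (4*(-10 - 2*(-1/4)))*0 = (4*(-10 + 1/2))*0 = (4*(-19/2))*0 = -38*0 = 0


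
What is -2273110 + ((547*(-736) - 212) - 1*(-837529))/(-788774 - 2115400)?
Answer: -6601507395865/2904174 ≈ -2.2731e+6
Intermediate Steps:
-2273110 + ((547*(-736) - 212) - 1*(-837529))/(-788774 - 2115400) = -2273110 + ((-402592 - 212) + 837529)/(-2904174) = -2273110 + (-402804 + 837529)*(-1/2904174) = -2273110 + 434725*(-1/2904174) = -2273110 - 434725/2904174 = -6601507395865/2904174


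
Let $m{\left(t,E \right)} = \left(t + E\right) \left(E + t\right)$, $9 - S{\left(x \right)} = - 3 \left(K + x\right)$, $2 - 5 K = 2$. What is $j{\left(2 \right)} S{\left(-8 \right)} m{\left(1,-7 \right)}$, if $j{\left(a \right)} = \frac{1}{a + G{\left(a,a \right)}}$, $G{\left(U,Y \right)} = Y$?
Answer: $-135$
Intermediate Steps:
$K = 0$ ($K = \frac{2}{5} - \frac{2}{5} = 0$)
$j{\left(a \right)} = \frac{1}{2 a}$ ($j{\left(a \right)} = \frac{1}{a + a} = \frac{1}{2 a}$)
$S{\left(x \right)} = 9 + 3 x$ ($S{\left(x \right)} = 9 - - 3 \left(0 + x\right) = 9 - - 3 x = 9 + 3 x$)
$m{\left(t,E \right)} = \left(E + t\right)^{2}$ ($m{\left(t,E \right)} = \left(E + t\right) \left(E + t\right) = \left(E + t\right)^{2}$)
$j{\left(2 \right)} S{\left(-8 \right)} m{\left(1,-7 \right)} = \frac{1}{2 \cdot 2} \left(9 + 3 \left(-8\right)\right) \left(-7 + 1\right)^{2} = \frac{1}{2} \cdot \frac{1}{2} \left(9 - 24\right) \left(-6\right)^{2} = \frac{1}{4} \left(-15\right) 36 = \left(- \frac{15}{4}\right) 36 = -135$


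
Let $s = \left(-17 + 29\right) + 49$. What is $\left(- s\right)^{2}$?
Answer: $3721$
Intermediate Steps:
$s = 61$ ($s = 12 + 49 = 61$)
$\left(- s\right)^{2} = \left(\left(-1\right) 61\right)^{2} = \left(-61\right)^{2} = 3721$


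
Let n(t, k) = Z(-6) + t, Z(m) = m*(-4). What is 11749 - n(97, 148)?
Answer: 11628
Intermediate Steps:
Z(m) = -4*m
n(t, k) = 24 + t (n(t, k) = -4*(-6) + t = 24 + t)
11749 - n(97, 148) = 11749 - (24 + 97) = 11749 - 1*121 = 11749 - 121 = 11628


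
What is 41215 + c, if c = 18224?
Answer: 59439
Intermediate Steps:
41215 + c = 41215 + 18224 = 59439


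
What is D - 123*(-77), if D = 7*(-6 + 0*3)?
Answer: 9429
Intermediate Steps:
D = -42 (D = 7*(-6 + 0) = 7*(-6) = -42)
D - 123*(-77) = -42 - 123*(-77) = -42 + 9471 = 9429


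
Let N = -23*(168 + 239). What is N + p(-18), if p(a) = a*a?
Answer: -9037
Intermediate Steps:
p(a) = a²
N = -9361 (N = -23*407 = -9361)
N + p(-18) = -9361 + (-18)² = -9361 + 324 = -9037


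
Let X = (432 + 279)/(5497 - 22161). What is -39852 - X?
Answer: -664093017/16664 ≈ -39852.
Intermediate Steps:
X = -711/16664 (X = 711/(-16664) = 711*(-1/16664) = -711/16664 ≈ -0.042667)
-39852 - X = -39852 - 1*(-711/16664) = -39852 + 711/16664 = -664093017/16664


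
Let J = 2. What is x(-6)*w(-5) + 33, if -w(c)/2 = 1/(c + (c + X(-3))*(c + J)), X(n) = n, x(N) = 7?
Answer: 613/19 ≈ 32.263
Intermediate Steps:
w(c) = -2/(c + (-3 + c)*(2 + c)) (w(c) = -2/(c + (c - 3)*(c + 2)) = -2/(c + (-3 + c)*(2 + c)))
x(-6)*w(-5) + 33 = 7*(-2/(-6 + (-5)²)) + 33 = 7*(-2/(-6 + 25)) + 33 = 7*(-2/19) + 33 = -14/19 + 33 = 613/19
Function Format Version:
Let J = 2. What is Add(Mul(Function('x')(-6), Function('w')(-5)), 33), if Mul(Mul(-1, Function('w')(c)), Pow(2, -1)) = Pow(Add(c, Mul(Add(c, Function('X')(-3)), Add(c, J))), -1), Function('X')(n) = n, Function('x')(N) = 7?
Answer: Rational(613, 19) ≈ 32.263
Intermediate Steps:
Function('w')(c) = Mul(-2, Pow(Add(c, Mul(Add(-3, c), Add(2, c))), -1)) (Function('w')(c) = Mul(-2, Pow(Add(c, Mul(Add(c, -3), Add(c, 2))), -1)) = Mul(-2, Pow(Add(c, Mul(Add(-3, c), Add(2, c))), -1)))
Add(Mul(Function('x')(-6), Function('w')(-5)), 33) = Add(Mul(7, Mul(-2, Pow(Add(-6, Pow(-5, 2)), -1))), 33) = Add(Mul(7, Mul(-2, Pow(Add(-6, 25), -1))), 33) = Add(Mul(7, Mul(-2, Pow(19, -1))), 33) = Add(Mul(7, Mul(-2, Rational(1, 19))), 33) = Add(Mul(7, Rational(-2, 19)), 33) = Add(Rational(-14, 19), 33) = Rational(613, 19)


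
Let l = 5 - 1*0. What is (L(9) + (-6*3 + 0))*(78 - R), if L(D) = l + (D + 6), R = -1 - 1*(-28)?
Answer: 102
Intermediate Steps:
l = 5 (l = 5 + 0 = 5)
R = 27 (R = -1 + 28 = 27)
L(D) = 11 + D (L(D) = 5 + (D + 6) = 5 + (6 + D) = 11 + D)
(L(9) + (-6*3 + 0))*(78 - R) = ((11 + 9) + (-6*3 + 0))*(78 - 1*27) = (20 + (-18 + 0))*(78 - 27) = (20 - 18)*51 = 2*51 = 102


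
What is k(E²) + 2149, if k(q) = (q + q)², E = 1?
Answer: 2153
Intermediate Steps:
k(q) = 4*q² (k(q) = (2*q)² = 4*q²)
k(E²) + 2149 = 4*(1²)² + 2149 = 4*1² + 2149 = 4*1 + 2149 = 4 + 2149 = 2153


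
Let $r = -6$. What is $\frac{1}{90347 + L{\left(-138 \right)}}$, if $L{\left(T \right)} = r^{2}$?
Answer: $\frac{1}{90383} \approx 1.1064 \cdot 10^{-5}$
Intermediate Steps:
$L{\left(T \right)} = 36$ ($L{\left(T \right)} = \left(-6\right)^{2} = 36$)
$\frac{1}{90347 + L{\left(-138 \right)}} = \frac{1}{90347 + 36} = \frac{1}{90383}$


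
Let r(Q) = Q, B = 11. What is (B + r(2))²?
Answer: 169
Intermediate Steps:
(B + r(2))² = (11 + 2)² = 13² = 169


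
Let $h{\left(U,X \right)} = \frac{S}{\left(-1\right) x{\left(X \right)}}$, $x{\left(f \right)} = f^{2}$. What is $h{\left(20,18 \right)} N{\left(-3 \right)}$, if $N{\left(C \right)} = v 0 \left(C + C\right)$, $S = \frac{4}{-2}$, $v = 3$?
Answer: $0$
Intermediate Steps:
$S = -2$ ($S = 4 \left(- \frac{1}{2}\right) = -2$)
$h{\left(U,X \right)} = \frac{2}{X^{2}}$ ($h{\left(U,X \right)} = - \frac{2}{\left(-1\right) X^{2}} = - 2 \left(- \frac{1}{X^{2}}\right) = \frac{2}{X^{2}}$)
$N{\left(C \right)} = 0$ ($N{\left(C \right)} = 3 \cdot 0 \left(C + C\right) = 0 \cdot 2 C = 0$)
$h{\left(20,18 \right)} N{\left(-3 \right)} = \frac{2}{324} \cdot 0 = 2 \cdot \frac{1}{324} \cdot 0 = \frac{1}{162} \cdot 0 = 0$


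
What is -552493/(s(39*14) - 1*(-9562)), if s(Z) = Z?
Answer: -552493/10108 ≈ -54.659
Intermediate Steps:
-552493/(s(39*14) - 1*(-9562)) = -552493/(39*14 - 1*(-9562)) = -552493/(546 + 9562) = -552493/10108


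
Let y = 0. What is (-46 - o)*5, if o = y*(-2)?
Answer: -230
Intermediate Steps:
o = 0 (o = 0*(-2) = 0)
(-46 - o)*5 = (-46 - 1*0)*5 = (-46 + 0)*5 = -46*5 = -230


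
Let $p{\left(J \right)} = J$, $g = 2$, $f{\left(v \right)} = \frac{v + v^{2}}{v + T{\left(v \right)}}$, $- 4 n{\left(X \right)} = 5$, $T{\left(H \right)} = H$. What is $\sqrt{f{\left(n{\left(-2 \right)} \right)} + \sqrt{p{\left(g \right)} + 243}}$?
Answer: $\frac{\sqrt{-2 + 112 \sqrt{5}}}{4} \approx 3.9405$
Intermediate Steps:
$n{\left(X \right)} = - \frac{5}{4}$ ($n{\left(X \right)} = \left(- \frac{1}{4}\right) 5 = - \frac{5}{4}$)
$f{\left(v \right)} = \frac{v + v^{2}}{2 v}$ ($f{\left(v \right)} = \frac{v + v^{2}}{v + v} = \frac{v + v^{2}}{2 v}$)
$\sqrt{f{\left(n{\left(-2 \right)} \right)} + \sqrt{p{\left(g \right)} + 243}} = \sqrt{\left(\frac{1}{2} + \frac{1}{2} \left(- \frac{5}{4}\right)\right) + \sqrt{2 + 243}} = \sqrt{\left(\frac{1}{2} - \frac{5}{8}\right) + \sqrt{245}} = \sqrt{- \frac{1}{8} + 7 \sqrt{5}}$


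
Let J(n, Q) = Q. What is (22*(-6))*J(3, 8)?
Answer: -1056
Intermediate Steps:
(22*(-6))*J(3, 8) = (22*(-6))*8 = -132*8 = -1056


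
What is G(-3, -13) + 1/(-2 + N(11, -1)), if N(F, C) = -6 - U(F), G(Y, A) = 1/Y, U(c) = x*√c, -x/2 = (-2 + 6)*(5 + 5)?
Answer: -8789/26376 + 5*√11/4396 ≈ -0.32945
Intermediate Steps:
x = -80 (x = -2*(-2 + 6)*(5 + 5) = -8*10 = -2*40 = -80)
U(c) = -80*√c
N(F, C) = -6 + 80*√F (N(F, C) = -6 - (-80)*√F = -6 + 80*√F)
G(-3, -13) + 1/(-2 + N(11, -1)) = 1/(-3) + 1/(-2 + (-6 + 80*√11)) = -⅓ + 1/(-8 + 80*√11)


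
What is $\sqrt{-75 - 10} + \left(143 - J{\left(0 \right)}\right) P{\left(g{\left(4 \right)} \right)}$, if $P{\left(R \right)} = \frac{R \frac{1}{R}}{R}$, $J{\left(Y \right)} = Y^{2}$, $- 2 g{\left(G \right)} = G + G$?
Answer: $- \frac{143}{4} + i \sqrt{85} \approx -35.75 + 9.2195 i$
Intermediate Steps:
$g{\left(G \right)} = - G$ ($g{\left(G \right)} = - \frac{G + G}{2} = - \frac{2 G}{2} = - G$)
$P{\left(R \right)} = \frac{1}{R}$ ($P{\left(R \right)} = 1 \frac{1}{R} = \frac{1}{R}$)
$\sqrt{-75 - 10} + \left(143 - J{\left(0 \right)}\right) P{\left(g{\left(4 \right)} \right)} = \sqrt{-75 - 10} + \frac{143 - 0^{2}}{\left(-1\right) 4} = \sqrt{-85} + \frac{143 - 0}{-4} = i \sqrt{85} + \left(143 + 0\right) \left(- \frac{1}{4}\right) = i \sqrt{85} + 143 \left(- \frac{1}{4}\right) = i \sqrt{85} - \frac{143}{4} = - \frac{143}{4} + i \sqrt{85}$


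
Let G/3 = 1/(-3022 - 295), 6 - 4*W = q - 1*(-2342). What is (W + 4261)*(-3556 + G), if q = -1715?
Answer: -193713472865/13268 ≈ -1.4600e+7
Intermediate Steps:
W = -621/4 (W = 3/2 - (-1715 - 1*(-2342))/4 = 3/2 - (-1715 + 2342)/4 = 3/2 - ¼*627 = 3/2 - 627/4 = -621/4 ≈ -155.25)
G = -3/3317 (G = 3/(-3022 - 295) = 3/(-3317) = 3*(-1/3317) = -3/3317 ≈ -0.00090443)
(W + 4261)*(-3556 + G) = (-621/4 + 4261)*(-3556 - 3/3317) = (16423/4)*(-11795255/3317) = -193713472865/13268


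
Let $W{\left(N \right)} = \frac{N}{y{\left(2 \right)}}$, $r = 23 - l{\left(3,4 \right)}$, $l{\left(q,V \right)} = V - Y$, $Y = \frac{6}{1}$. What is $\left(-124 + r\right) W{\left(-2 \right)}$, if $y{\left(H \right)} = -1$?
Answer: $-198$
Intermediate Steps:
$Y = 6$ ($Y = 6 \cdot 1 = 6$)
$l{\left(q,V \right)} = -6 + V$ ($l{\left(q,V \right)} = V - 6 = -6 + V$)
$r = 25$ ($r = 23 - \left(-6 + 4\right) = 23 - -2 = 23 + 2 = 25$)
$W{\left(N \right)} = - N$ ($W{\left(N \right)} = \frac{N}{-1} = N \left(-1\right) = - N$)
$\left(-124 + r\right) W{\left(-2 \right)} = \left(-124 + 25\right) \left(\left(-1\right) \left(-2\right)\right) = \left(-99\right) 2 = -198$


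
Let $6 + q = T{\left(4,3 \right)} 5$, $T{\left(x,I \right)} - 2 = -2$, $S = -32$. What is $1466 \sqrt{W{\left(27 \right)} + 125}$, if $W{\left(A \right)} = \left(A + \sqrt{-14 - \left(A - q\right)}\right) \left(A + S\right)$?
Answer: $1466 \sqrt{-10 - 5 i \sqrt{47}} \approx 5255.9 - 7008.3 i$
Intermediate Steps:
$T{\left(x,I \right)} = 0$ ($T{\left(x,I \right)} = 2 - 2 = 0$)
$q = -6$ ($q = -6 + 0 \cdot 5 = -6 + 0 = -6$)
$W{\left(A \right)} = \left(-32 + A\right) \left(A + \sqrt{-20 - A}\right)$ ($W{\left(A \right)} = \left(A + \sqrt{-14 - \left(6 + A\right)}\right) \left(A - 32\right) = \left(A + \sqrt{-20 - A}\right) \left(-32 + A\right) = \left(-32 + A\right) \left(A + \sqrt{-20 - A}\right)$)
$1466 \sqrt{W{\left(27 \right)} + 125} = 1466 \sqrt{\left(27^{2} - 864 - 32 \sqrt{-20 - 27} + 27 \sqrt{-20 - 27}\right) + 125} = 1466 \sqrt{\left(729 - 864 - 32 \sqrt{-20 - 27} + 27 \sqrt{-20 - 27}\right) + 125} = 1466 \sqrt{\left(729 - 864 - 32 \sqrt{-47} + 27 \sqrt{-47}\right) + 125} = 1466 \sqrt{\left(729 - 864 - 32 i \sqrt{47} + 27 i \sqrt{47}\right) + 125} = 1466 \sqrt{\left(-135 - 5 i \sqrt{47}\right) + 125} = 1466 \sqrt{-10 - 5 i \sqrt{47}}$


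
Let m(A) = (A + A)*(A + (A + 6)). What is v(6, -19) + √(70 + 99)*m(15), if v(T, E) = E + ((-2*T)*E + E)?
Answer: 14230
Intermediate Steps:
m(A) = 2*A*(6 + 2*A) (m(A) = (2*A)*(A + (6 + A)) = (2*A)*(6 + 2*A) = 2*A*(6 + 2*A))
v(T, E) = 2*E - 2*E*T (v(T, E) = E + (-2*E*T + E) = E + (E - 2*E*T) = 2*E - 2*E*T)
v(6, -19) + √(70 + 99)*m(15) = 2*(-19)*(1 - 1*6) + √(70 + 99)*(4*15*(3 + 15)) = 2*(-19)*(1 - 6) + √169*(4*15*18) = 2*(-19)*(-5) + 13*1080 = 190 + 14040 = 14230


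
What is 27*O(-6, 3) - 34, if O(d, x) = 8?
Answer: 182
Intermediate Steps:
27*O(-6, 3) - 34 = 27*8 - 34 = 216 - 34 = 182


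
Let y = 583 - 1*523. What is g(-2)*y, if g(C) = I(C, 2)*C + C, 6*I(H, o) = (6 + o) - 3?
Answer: -220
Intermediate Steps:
I(H, o) = ½ + o/6 (I(H, o) = ((6 + o) - 3)/6 = (3 + o)/6 = ½ + o/6)
y = 60 (y = 583 - 523 = 60)
g(C) = 11*C/6 (g(C) = (½ + (⅙)*2)*C + C = (½ + ⅓)*C + C = 5*C/6 + C = 11*C/6)
g(-2)*y = ((11/6)*(-2))*60 = -11/3*60 = -220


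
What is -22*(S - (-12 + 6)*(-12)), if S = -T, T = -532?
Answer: -10120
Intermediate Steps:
S = 532 (S = -1*(-532) = 532)
-22*(S - (-12 + 6)*(-12)) = -22*(532 - (-12 + 6)*(-12)) = -22*(532 - (-6)*(-12)) = -22*(532 - 1*72) = -22*(532 - 72) = -22*460 = -10120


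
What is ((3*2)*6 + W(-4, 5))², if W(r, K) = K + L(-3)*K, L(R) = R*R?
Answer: 7396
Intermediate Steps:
L(R) = R²
W(r, K) = 10*K (W(r, K) = K + (-3)²*K = K + 9*K = 10*K)
((3*2)*6 + W(-4, 5))² = ((3*2)*6 + 10*5)² = (6*6 + 50)² = (36 + 50)² = 86² = 7396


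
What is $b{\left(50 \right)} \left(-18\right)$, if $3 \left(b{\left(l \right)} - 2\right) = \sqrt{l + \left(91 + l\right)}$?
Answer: $-36 - 6 \sqrt{191} \approx -118.92$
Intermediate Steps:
$b{\left(l \right)} = 2 + \frac{\sqrt{91 + 2 l}}{3}$ ($b{\left(l \right)} = 2 + \frac{\sqrt{l + \left(91 + l\right)}}{3} = 2 + \frac{\sqrt{91 + 2 l}}{3}$)
$b{\left(50 \right)} \left(-18\right) = \left(2 + \frac{\sqrt{91 + 2 \cdot 50}}{3}\right) \left(-18\right) = \left(2 + \frac{\sqrt{91 + 100}}{3}\right) \left(-18\right) = \left(2 + \frac{\sqrt{191}}{3}\right) \left(-18\right) = -36 - 6 \sqrt{191}$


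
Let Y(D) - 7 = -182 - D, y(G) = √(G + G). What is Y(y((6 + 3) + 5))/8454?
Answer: -175/8454 - √7/4227 ≈ -0.021326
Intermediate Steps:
y(G) = √2*√G (y(G) = √(2*G) = √2*√G)
Y(D) = -175 - D (Y(D) = 7 + (-182 - D) = -175 - D)
Y(y((6 + 3) + 5))/8454 = (-175 - √2*√((6 + 3) + 5))/8454 = (-175 - √2*√(9 + 5))*(1/8454) = (-175 - √2*√14)*(1/8454) = (-175 - 2*√7)*(1/8454) = -175/8454 - √7/4227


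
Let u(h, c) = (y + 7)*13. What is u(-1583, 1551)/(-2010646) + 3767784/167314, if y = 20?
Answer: 102373258125/4546070606 ≈ 22.519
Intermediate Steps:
u(h, c) = 351 (u(h, c) = (20 + 7)*13 = 27*13 = 351)
u(-1583, 1551)/(-2010646) + 3767784/167314 = 351/(-2010646) + 3767784/167314 = 351*(-1/2010646) + 3767784*(1/167314) = -351/2010646 + 50916/2261 = 102373258125/4546070606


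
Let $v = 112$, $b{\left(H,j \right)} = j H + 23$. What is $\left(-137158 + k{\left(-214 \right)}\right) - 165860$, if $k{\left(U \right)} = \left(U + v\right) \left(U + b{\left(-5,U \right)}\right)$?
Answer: $-392676$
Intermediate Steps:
$b{\left(H,j \right)} = 23 + H j$ ($b{\left(H,j \right)} = H j + 23 = 23 + H j$)
$k{\left(U \right)} = \left(23 - 4 U\right) \left(112 + U\right)$ ($k{\left(U \right)} = \left(U + 112\right) \left(U - \left(-23 + 5 U\right)\right) = \left(112 + U\right) \left(23 - 4 U\right) = \left(23 - 4 U\right) \left(112 + U\right)$)
$\left(-137158 + k{\left(-214 \right)}\right) - 165860 = \left(-137158 - \left(-93526 + 183184\right)\right) - 165860 = \left(-137158 + \left(2576 + 90950 - 183184\right)\right) - 165860 = \left(-137158 - 89658\right) - 165860 = -226816 - 165860 = -392676$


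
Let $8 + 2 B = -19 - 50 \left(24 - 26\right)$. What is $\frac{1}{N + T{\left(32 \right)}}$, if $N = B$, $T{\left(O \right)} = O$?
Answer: $\frac{2}{137} \approx 0.014599$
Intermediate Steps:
$B = \frac{73}{2}$ ($B = -4 + \frac{-19 - 50 \left(24 - 26\right)}{2} = -4 + \frac{-19 - -100}{2} = -4 + \frac{-19 + 100}{2} = -4 + \frac{1}{2} \cdot 81 = -4 + \frac{81}{2} = \frac{73}{2} \approx 36.5$)
$N = \frac{73}{2} \approx 36.5$
$\frac{1}{N + T{\left(32 \right)}} = \frac{1}{\frac{73}{2} + 32} = \frac{1}{\frac{137}{2}} = \frac{2}{137}$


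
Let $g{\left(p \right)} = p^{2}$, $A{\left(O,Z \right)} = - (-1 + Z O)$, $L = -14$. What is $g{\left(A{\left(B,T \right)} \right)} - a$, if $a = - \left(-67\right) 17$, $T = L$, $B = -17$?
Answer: $55030$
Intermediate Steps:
$T = -14$
$A{\left(O,Z \right)} = 1 - O Z$ ($A{\left(O,Z \right)} = - (-1 + O Z) = 1 - O Z$)
$a = 1139$ ($a = \left(-1\right) \left(-1139\right) = 1139$)
$g{\left(A{\left(B,T \right)} \right)} - a = \left(1 - \left(-17\right) \left(-14\right)\right)^{2} - 1139 = \left(1 - 238\right)^{2} - 1139 = \left(-237\right)^{2} - 1139 = 56169 - 1139 = 55030$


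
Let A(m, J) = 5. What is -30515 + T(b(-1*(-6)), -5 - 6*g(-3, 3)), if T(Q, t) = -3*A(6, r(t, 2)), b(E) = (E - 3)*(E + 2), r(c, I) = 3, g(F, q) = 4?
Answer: -30530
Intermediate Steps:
b(E) = (-3 + E)*(2 + E)
T(Q, t) = -15 (T(Q, t) = -3*5 = -15)
-30515 + T(b(-1*(-6)), -5 - 6*g(-3, 3)) = -30515 - 15 = -30530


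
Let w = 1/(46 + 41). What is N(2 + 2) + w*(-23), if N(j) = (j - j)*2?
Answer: -23/87 ≈ -0.26437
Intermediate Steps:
w = 1/87 ≈ 0.011494
N(j) = 0 (N(j) = 0*2 = 0)
N(2 + 2) + w*(-23) = 0 + (1/87)*(-23) = 0 - 23/87 = -23/87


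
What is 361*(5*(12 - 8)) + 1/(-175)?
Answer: 1263499/175 ≈ 7220.0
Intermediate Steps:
361*(5*(12 - 8)) + 1/(-175) = 361*(5*4) - 1/175 = 361*20 - 1/175 = 7220 - 1/175 = 1263499/175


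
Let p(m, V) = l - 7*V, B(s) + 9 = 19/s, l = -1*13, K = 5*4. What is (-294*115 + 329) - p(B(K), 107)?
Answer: -32719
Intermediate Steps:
K = 20
l = -13
B(s) = -9 + 19/s
p(m, V) = -13 - 7*V
(-294*115 + 329) - p(B(K), 107) = (-294*115 + 329) - (-13 - 7*107) = (-33810 + 329) - (-13 - 749) = -33481 - 1*(-762) = -33481 + 762 = -32719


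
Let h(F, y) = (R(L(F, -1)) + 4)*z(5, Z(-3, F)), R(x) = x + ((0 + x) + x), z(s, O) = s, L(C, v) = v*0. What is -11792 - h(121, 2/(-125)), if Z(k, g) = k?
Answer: -11812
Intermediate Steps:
L(C, v) = 0
R(x) = 3*x (R(x) = x + (x + x) = x + 2*x = 3*x)
h(F, y) = 20 (h(F, y) = (3*0 + 4)*5 = (0 + 4)*5 = 4*5 = 20)
-11792 - h(121, 2/(-125)) = -11792 - 1*20 = -11792 - 20 = -11812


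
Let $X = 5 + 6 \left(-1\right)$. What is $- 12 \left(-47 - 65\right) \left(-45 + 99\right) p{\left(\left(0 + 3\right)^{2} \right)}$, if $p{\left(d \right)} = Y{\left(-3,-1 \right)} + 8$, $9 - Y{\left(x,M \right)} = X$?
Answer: $1306368$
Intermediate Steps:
$X = -1$ ($X = 5 - 6 = -1$)
$Y{\left(x,M \right)} = 10$ ($Y{\left(x,M \right)} = 9 - -1 = 9 + 1 = 10$)
$p{\left(d \right)} = 18$ ($p{\left(d \right)} = 10 + 8 = 18$)
$- 12 \left(-47 - 65\right) \left(-45 + 99\right) p{\left(\left(0 + 3\right)^{2} \right)} = - 12 \left(-47 - 65\right) \left(-45 + 99\right) 18 = - 12 \left(\left(-112\right) 54\right) 18 = \left(-12\right) \left(-6048\right) 18 = 72576 \cdot 18 = 1306368$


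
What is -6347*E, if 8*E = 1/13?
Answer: -6347/104 ≈ -61.029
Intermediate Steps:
E = 1/104 (E = (⅛)/13 = (⅛)*(1/13) = 1/104 ≈ 0.0096154)
-6347*E = -6347*1/104 = -6347/104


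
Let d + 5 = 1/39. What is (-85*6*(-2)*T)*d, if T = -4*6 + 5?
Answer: 1253240/13 ≈ 96403.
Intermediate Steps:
d = -194/39 (d = -5 + 1/39 = -194/39 ≈ -4.9744)
T = -19 (T = -24 + 5 = -19)
(-85*6*(-2)*T)*d = -85*6*(-2)*(-19)*(-194/39) = -(-1020)*(-19)*(-194/39) = -85*228*(-194/39) = -19380*(-194/39) = 1253240/13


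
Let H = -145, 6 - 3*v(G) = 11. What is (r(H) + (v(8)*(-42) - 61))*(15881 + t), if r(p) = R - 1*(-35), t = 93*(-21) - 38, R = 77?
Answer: 1680690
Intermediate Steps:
v(G) = -5/3 (v(G) = 2 - 1/3*11 = 2 - 11/3 = -5/3)
t = -1991 (t = -1953 - 38 = -1991)
r(p) = 112 (r(p) = 77 - 1*(-35) = 77 + 35 = 112)
(r(H) + (v(8)*(-42) - 61))*(15881 + t) = (112 + (-5/3*(-42) - 61))*(15881 - 1991) = (112 + (70 - 61))*13890 = (112 + 9)*13890 = 121*13890 = 1680690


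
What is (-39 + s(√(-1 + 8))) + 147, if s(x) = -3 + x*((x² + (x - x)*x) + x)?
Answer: 112 + 7*√7 ≈ 130.52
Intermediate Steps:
s(x) = -3 + x*(x + x²) (s(x) = -3 + x*((x² + 0*x) + x) = -3 + x*((x² + 0) + x) = -3 + x*(x² + x) = -3 + x*(x + x²))
(-39 + s(√(-1 + 8))) + 147 = (-39 + (-3 + (√(-1 + 8))² + (√(-1 + 8))³)) + 147 = (-39 + (-3 + (√7)² + (√7)³)) + 147 = (-39 + (-3 + 7 + 7*√7)) + 147 = (-39 + (4 + 7*√7)) + 147 = (-35 + 7*√7) + 147 = 112 + 7*√7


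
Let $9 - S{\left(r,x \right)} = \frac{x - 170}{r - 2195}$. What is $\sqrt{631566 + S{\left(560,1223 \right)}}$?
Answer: $\frac{3 \sqrt{20843750630}}{545} \approx 794.72$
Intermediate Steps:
$S{\left(r,x \right)} = 9 - \frac{-170 + x}{-2195 + r}$ ($S{\left(r,x \right)} = 9 - \frac{x - 170}{r - 2195} = 9 - \frac{x + \left(-287 + 117\right)}{-2195 + r} = 9 - \frac{x - 170}{-2195 + r} = 9 - \frac{-170 + x}{-2195 + r}$)
$\sqrt{631566 + S{\left(560,1223 \right)}} = \sqrt{631566 + \frac{-19585 - 1223 + 9 \cdot 560}{-2195 + 560}} = \sqrt{631566 + \frac{-19585 - 1223 + 5040}{-1635}} = \sqrt{631566 - - \frac{5256}{545}} = \sqrt{631566 + \frac{5256}{545}} = \sqrt{\frac{344208726}{545}} = \frac{3 \sqrt{20843750630}}{545}$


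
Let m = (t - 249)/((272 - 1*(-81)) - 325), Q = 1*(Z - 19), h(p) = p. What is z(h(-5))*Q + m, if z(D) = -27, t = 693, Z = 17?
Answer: 489/7 ≈ 69.857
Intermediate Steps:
Q = -2 (Q = 1*(17 - 19) = 1*(-2) = -2)
m = 111/7 (m = (693 - 249)/((272 - 1*(-81)) - 325) = 444/((272 + 81) - 325) = 444/(353 - 325) = 444/28 = 444*(1/28) = 111/7 ≈ 15.857)
z(h(-5))*Q + m = -27*(-2) + 111/7 = 54 + 111/7 = 489/7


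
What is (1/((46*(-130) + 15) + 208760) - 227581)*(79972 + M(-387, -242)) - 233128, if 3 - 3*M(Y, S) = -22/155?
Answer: -572102901371574966/31433225 ≈ -1.8201e+10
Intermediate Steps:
M(Y, S) = 487/465 (M(Y, S) = 1 - (-22)/(3*155) = 1 - 1/3*(-22/155) = 1 + 22/465 = 487/465)
(1/((46*(-130) + 15) + 208760) - 227581)*(79972 + M(-387, -242)) - 233128 = (1/((46*(-130) + 15) + 208760) - 227581)*(79972 + 487/465) - 233128 = (1/((-5980 + 15) + 208760) - 227581)*(37187467/465) - 233128 = (1/(-5965 + 208760) - 227581)*(37187467/465) - 233128 = (1/202795 - 227581)*(37187467/465) - 233128 = -46152288894/202795*37187467/465 - 233128 = -572095573406697166/31433225 - 233128 = -572102901371574966/31433225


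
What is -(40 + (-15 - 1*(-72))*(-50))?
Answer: 2810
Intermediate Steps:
-(40 + (-15 - 1*(-72))*(-50)) = -(40 + (-15 + 72)*(-50)) = -(40 + 57*(-50)) = -(40 - 2850) = -1*(-2810) = 2810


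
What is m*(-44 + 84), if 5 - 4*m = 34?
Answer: -290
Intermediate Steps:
m = -29/4 (m = 5/4 - ¼*34 = 5/4 - 17/2 = -29/4 ≈ -7.2500)
m*(-44 + 84) = -29*(-44 + 84)/4 = -29/4*40 = -290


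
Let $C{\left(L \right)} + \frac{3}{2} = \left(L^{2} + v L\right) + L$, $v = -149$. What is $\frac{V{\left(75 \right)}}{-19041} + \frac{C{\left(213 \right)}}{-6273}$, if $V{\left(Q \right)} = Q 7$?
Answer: $- \frac{59308313}{26543154} \approx -2.2344$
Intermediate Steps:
$C{\left(L \right)} = - \frac{3}{2} + L^{2} - 148 L$ ($C{\left(L \right)} = - \frac{3}{2} + \left(\left(L^{2} - 149 L\right) + L\right) = - \frac{3}{2} + \left(L^{2} - 148 L\right) = - \frac{3}{2} + L^{2} - 148 L$)
$V{\left(Q \right)} = 7 Q$
$\frac{V{\left(75 \right)}}{-19041} + \frac{C{\left(213 \right)}}{-6273} = \frac{7 \cdot 75}{-19041} + \frac{- \frac{3}{2} + 213^{2} - 31524}{-6273} = 525 \left(- \frac{1}{19041}\right) + \left(- \frac{3}{2} + 45369 - 31524\right) \left(- \frac{1}{6273}\right) = - \frac{175}{6347} + \frac{27687}{2} \left(- \frac{1}{6273}\right) = - \frac{175}{6347} - \frac{9229}{4182} = - \frac{59308313}{26543154}$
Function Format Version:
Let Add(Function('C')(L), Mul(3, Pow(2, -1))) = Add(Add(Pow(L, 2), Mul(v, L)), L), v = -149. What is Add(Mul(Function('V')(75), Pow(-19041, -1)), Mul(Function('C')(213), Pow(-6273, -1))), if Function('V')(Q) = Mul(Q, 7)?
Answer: Rational(-59308313, 26543154) ≈ -2.2344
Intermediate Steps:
Function('C')(L) = Add(Rational(-3, 2), Pow(L, 2), Mul(-148, L)) (Function('C')(L) = Add(Rational(-3, 2), Add(Add(Pow(L, 2), Mul(-149, L)), L)) = Add(Rational(-3, 2), Add(Pow(L, 2), Mul(-148, L))) = Add(Rational(-3, 2), Pow(L, 2), Mul(-148, L)))
Function('V')(Q) = Mul(7, Q)
Add(Mul(Function('V')(75), Pow(-19041, -1)), Mul(Function('C')(213), Pow(-6273, -1))) = Add(Mul(Mul(7, 75), Pow(-19041, -1)), Mul(Add(Rational(-3, 2), Pow(213, 2), Mul(-148, 213)), Pow(-6273, -1))) = Add(Mul(525, Rational(-1, 19041)), Mul(Add(Rational(-3, 2), 45369, -31524), Rational(-1, 6273))) = Add(Rational(-175, 6347), Mul(Rational(27687, 2), Rational(-1, 6273))) = Add(Rational(-175, 6347), Rational(-9229, 4182)) = Rational(-59308313, 26543154)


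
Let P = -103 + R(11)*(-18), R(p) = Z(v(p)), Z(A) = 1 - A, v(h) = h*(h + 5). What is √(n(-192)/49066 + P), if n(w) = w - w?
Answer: √3047 ≈ 55.200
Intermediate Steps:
v(h) = h*(5 + h)
R(p) = 1 - p*(5 + p)
n(w) = 0
P = 3047 (P = -103 + (1 - 1*11*(5 + 11))*(-18) = -103 + (1 - 1*11*16)*(-18) = -103 + (1 - 176)*(-18) = -103 - 175*(-18) = -103 + 3150 = 3047)
√(n(-192)/49066 + P) = √(0/49066 + 3047) = √(0*(1/49066) + 3047) = √(0 + 3047) = √3047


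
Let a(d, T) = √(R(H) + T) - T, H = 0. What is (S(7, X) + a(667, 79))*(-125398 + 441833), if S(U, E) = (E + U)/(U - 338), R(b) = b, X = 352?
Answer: -8388058980/331 + 316435*√79 ≈ -2.2529e+7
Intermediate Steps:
S(U, E) = (E + U)/(-338 + U)
a(d, T) = √T - T (a(d, T) = √(0 + T) - T = √T - T)
(S(7, X) + a(667, 79))*(-125398 + 441833) = ((352 + 7)/(-338 + 7) + (√79 - 1*79))*(-125398 + 441833) = (359/(-331) + (√79 - 79))*316435 = (-1/331*359 + (-79 + √79))*316435 = (-359/331 + (-79 + √79))*316435 = (-26508/331 + √79)*316435 = -8388058980/331 + 316435*√79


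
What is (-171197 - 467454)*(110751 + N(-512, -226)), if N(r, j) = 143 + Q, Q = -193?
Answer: -70699304351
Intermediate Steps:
N(r, j) = -50 (N(r, j) = 143 - 193 = -50)
(-171197 - 467454)*(110751 + N(-512, -226)) = (-171197 - 467454)*(110751 - 50) = -638651*110701 = -70699304351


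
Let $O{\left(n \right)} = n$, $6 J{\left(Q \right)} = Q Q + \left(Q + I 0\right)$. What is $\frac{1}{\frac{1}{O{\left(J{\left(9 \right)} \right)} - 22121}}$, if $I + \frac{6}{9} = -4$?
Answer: $-22106$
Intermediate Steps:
$I = - \frac{14}{3}$ ($I = - \frac{2}{3} - 4 = - \frac{14}{3} \approx -4.6667$)
$J{\left(Q \right)} = \frac{Q}{6} + \frac{Q^{2}}{6}$ ($J{\left(Q \right)} = \frac{Q Q + \left(Q - 0\right)}{6} = \frac{Q^{2} + \left(Q + 0\right)}{6} = \frac{Q^{2} + Q}{6} = \frac{Q + Q^{2}}{6} = \frac{Q}{6} + \frac{Q^{2}}{6}$)
$\frac{1}{\frac{1}{O{\left(J{\left(9 \right)} \right)} - 22121}} = \frac{1}{\frac{1}{\frac{1}{6} \cdot 9 \left(1 + 9\right) - 22121}} = \frac{1}{\frac{1}{\frac{1}{6} \cdot 9 \cdot 10 - 22121}} = \frac{1}{\frac{1}{15 - 22121}} = \frac{1}{\frac{1}{-22106}} = \frac{1}{- \frac{1}{22106}} = -22106$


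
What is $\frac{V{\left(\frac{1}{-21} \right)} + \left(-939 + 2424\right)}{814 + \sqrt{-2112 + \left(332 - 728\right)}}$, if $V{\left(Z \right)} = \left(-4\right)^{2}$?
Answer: $\frac{55537}{30232} - \frac{1501 i \sqrt{627}}{332552} \approx 1.837 - 0.11302 i$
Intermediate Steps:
$V{\left(Z \right)} = 16$
$\frac{V{\left(\frac{1}{-21} \right)} + \left(-939 + 2424\right)}{814 + \sqrt{-2112 + \left(332 - 728\right)}} = \frac{16 + \left(-939 + 2424\right)}{814 + \sqrt{-2112 + \left(332 - 728\right)}} = \frac{16 + 1485}{814 + \sqrt{-2112 + \left(332 - 728\right)}} = \frac{1501}{814 + \sqrt{-2112 - 396}} = \frac{1501}{814 + \sqrt{-2508}} = \frac{1501}{814 + 2 i \sqrt{627}}$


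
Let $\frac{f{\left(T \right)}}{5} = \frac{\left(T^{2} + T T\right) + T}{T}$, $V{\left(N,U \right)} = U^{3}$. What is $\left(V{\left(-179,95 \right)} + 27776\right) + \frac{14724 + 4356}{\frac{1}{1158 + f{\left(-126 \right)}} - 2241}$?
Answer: $\frac{96205251659}{108689} \approx 8.8514 \cdot 10^{5}$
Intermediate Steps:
$f{\left(T \right)} = \frac{5 \left(T + 2 T^{2}\right)}{T}$ ($f{\left(T \right)} = 5 \frac{\left(T^{2} + T T\right) + T}{T} = 5 \frac{\left(T^{2} + T^{2}\right) + T}{T} = 5 \frac{2 T^{2} + T}{T} = 5 \frac{T + 2 T^{2}}{T} = \frac{5 \left(T + 2 T^{2}\right)}{T}$)
$\left(V{\left(-179,95 \right)} + 27776\right) + \frac{14724 + 4356}{\frac{1}{1158 + f{\left(-126 \right)}} - 2241} = \left(95^{3} + 27776\right) + \frac{14724 + 4356}{\frac{1}{1158 + \left(5 + 10 \left(-126\right)\right)} - 2241} = \left(857375 + 27776\right) + \frac{19080}{\frac{1}{1158 + \left(5 - 1260\right)} - 2241} = 885151 + \frac{19080}{\frac{1}{1158 - 1255} - 2241} = 885151 + \frac{19080}{\frac{1}{-97} - 2241} = 885151 + \frac{19080}{- \frac{1}{97} - 2241} = 885151 + \frac{19080}{- \frac{217378}{97}} = 885151 + 19080 \left(- \frac{97}{217378}\right) = 885151 - \frac{925380}{108689} = \frac{96205251659}{108689}$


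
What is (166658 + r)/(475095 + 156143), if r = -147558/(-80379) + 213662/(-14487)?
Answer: 10780553740549/40835858377743 ≈ 0.26400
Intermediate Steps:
r = -1670696128/129383397 (r = -147558*(-1/80379) + 213662*(-1/14487) = 49186/26793 - 213662/14487 = -1670696128/129383397 ≈ -12.913)
(166658 + r)/(475095 + 156143) = (166658 - 1670696128/129383397)/(475095 + 156143) = (21561107481098/129383397)/631238 = (21561107481098/129383397)*(1/631238) = 10780553740549/40835858377743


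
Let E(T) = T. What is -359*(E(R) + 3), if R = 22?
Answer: -8975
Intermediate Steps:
-359*(E(R) + 3) = -359*(22 + 3) = -359*25 = -8975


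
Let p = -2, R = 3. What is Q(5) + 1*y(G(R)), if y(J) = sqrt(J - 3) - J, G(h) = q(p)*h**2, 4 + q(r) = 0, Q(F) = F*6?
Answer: 66 + I*sqrt(39) ≈ 66.0 + 6.245*I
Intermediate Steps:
Q(F) = 6*F
q(r) = -4 (q(r) = -4 + 0 = -4)
G(h) = -4*h**2
y(J) = sqrt(-3 + J) - J
Q(5) + 1*y(G(R)) = 6*5 + 1*(sqrt(-3 - 4*3**2) - (-4)*3**2) = 30 + 1*(sqrt(-3 - 4*9) - (-4)*9) = 30 + 1*(sqrt(-3 - 36) - 1*(-36)) = 30 + 1*(sqrt(-39) + 36) = 30 + 1*(I*sqrt(39) + 36) = 30 + 1*(36 + I*sqrt(39)) = 30 + (36 + I*sqrt(39)) = 66 + I*sqrt(39)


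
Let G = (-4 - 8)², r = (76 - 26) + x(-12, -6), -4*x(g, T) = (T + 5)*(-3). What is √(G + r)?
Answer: √773/2 ≈ 13.901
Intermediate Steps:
x(g, T) = 15/4 + 3*T/4 (x(g, T) = -(T + 5)*(-3)/4 = -(5 + T)*(-3)/4 = -(-15 - 3*T)/4 = 15/4 + 3*T/4)
r = 197/4 (r = (76 - 26) + (15/4 + (¾)*(-6)) = 50 + (15/4 - 9/2) = 50 - ¾ = 197/4 ≈ 49.250)
G = 144 (G = (-12)² = 144)
√(G + r) = √(144 + 197/4) = √(773/4) = √773/2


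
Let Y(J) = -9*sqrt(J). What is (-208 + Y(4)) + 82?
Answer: -144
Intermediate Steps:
(-208 + Y(4)) + 82 = (-208 - 9*sqrt(4)) + 82 = (-208 - 9*2) + 82 = (-208 - 18) + 82 = -226 + 82 = -144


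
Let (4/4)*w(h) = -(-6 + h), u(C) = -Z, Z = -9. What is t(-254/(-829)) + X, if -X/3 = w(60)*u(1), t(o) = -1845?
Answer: -387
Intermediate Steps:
u(C) = 9 (u(C) = -1*(-9) = 9)
w(h) = 6 - h (w(h) = -(-6 + h) = 6 - h)
X = 1458 (X = -3*(6 - 1*60)*9 = -3*(6 - 60)*9 = -(-162)*9 = -3*(-486) = 1458)
t(-254/(-829)) + X = -1845 + 1458 = -387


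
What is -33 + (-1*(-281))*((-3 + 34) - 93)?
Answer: -17455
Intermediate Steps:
-33 + (-1*(-281))*((-3 + 34) - 93) = -33 + 281*(31 - 93) = -33 + 281*(-62) = -33 - 17422 = -17455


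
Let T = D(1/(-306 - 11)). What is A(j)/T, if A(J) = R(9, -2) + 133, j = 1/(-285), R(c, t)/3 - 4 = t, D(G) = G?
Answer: -44063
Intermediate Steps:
R(c, t) = 12 + 3*t
T = -1/317 (T = 1/(-306 - 11) = 1/(-317) = -1/317 ≈ -0.0031546)
j = -1/285 ≈ -0.0035088
A(J) = 139 (A(J) = (12 + 3*(-2)) + 133 = (12 - 6) + 133 = 6 + 133 = 139)
A(j)/T = 139/(-1/317) = 139*(-317) = -44063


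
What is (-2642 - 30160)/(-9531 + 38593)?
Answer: -1491/1321 ≈ -1.1287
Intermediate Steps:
(-2642 - 30160)/(-9531 + 38593) = -32802/29062 = -32802*1/29062 = -1491/1321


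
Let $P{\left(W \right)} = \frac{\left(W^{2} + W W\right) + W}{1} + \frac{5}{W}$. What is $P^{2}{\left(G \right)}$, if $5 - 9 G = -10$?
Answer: $\frac{8464}{81} \approx 104.49$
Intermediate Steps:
$G = \frac{5}{3}$ ($G = \frac{5}{9} - - \frac{10}{9} = \frac{5}{9} + \frac{10}{9} = \frac{5}{3} \approx 1.6667$)
$P{\left(W \right)} = W + 2 W^{2} + \frac{5}{W}$ ($P{\left(W \right)} = \left(\left(W^{2} + W^{2}\right) + W\right) 1 + \frac{5}{W} = \left(2 W^{2} + W\right) 1 + \frac{5}{W} = \left(W + 2 W^{2}\right) 1 + \frac{5}{W} = \left(W + 2 W^{2}\right) + \frac{5}{W} = W + 2 W^{2} + \frac{5}{W}$)
$P^{2}{\left(G \right)} = \left(\frac{5}{3} + 2 \left(\frac{5}{3}\right)^{2} + \frac{5}{\frac{5}{3}}\right)^{2} = \left(\frac{5}{3} + 2 \cdot \frac{25}{9} + 5 \cdot \frac{3}{5}\right)^{2} = \left(\frac{5}{3} + \frac{50}{9} + 3\right)^{2} = \left(\frac{92}{9}\right)^{2} = \frac{8464}{81}$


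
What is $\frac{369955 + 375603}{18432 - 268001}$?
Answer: $- \frac{745558}{249569} \approx -2.9874$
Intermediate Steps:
$\frac{369955 + 375603}{18432 - 268001} = \frac{745558}{18432 - 268001} = \frac{745558}{-249569} = 745558 \left(- \frac{1}{249569}\right) = - \frac{745558}{249569}$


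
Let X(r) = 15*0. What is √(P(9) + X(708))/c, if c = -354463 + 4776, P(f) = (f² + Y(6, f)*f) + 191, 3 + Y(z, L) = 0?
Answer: -7*√5/349687 ≈ -4.4761e-5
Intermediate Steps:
Y(z, L) = -3 (Y(z, L) = -3 + 0 = -3)
X(r) = 0
P(f) = 191 + f² - 3*f (P(f) = (f² - 3*f) + 191 = 191 + f² - 3*f)
c = -349687
√(P(9) + X(708))/c = √((191 + 9² - 3*9) + 0)/(-349687) = √((191 + 81 - 27) + 0)*(-1/349687) = √(245 + 0)*(-1/349687) = √245*(-1/349687) = (7*√5)*(-1/349687) = -7*√5/349687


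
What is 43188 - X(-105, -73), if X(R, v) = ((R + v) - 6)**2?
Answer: 9332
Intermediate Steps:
X(R, v) = (-6 + R + v)**2
43188 - X(-105, -73) = 43188 - (-6 - 105 - 73)**2 = 43188 - 1*(-184)**2 = 43188 - 1*33856 = 43188 - 33856 = 9332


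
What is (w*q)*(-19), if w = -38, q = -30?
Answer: -21660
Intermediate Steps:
(w*q)*(-19) = -38*(-30)*(-19) = 1140*(-19) = -21660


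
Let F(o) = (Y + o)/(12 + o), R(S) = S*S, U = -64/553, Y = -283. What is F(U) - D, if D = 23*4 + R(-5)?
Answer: -925487/6572 ≈ -140.82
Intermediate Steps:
U = -64/553 (U = -64*1/553 = -64/553 ≈ -0.11573)
R(S) = S²
F(o) = (-283 + o)/(12 + o)
D = 117 (D = 23*4 + (-5)² = 92 + 25 = 117)
F(U) - D = (-283 - 64/553)/(12 - 64/553) - 1*117 = -156563/553/(6572/553) - 117 = (553/6572)*(-156563/553) - 117 = -156563/6572 - 117 = -925487/6572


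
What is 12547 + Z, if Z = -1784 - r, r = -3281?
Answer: 14044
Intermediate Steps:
Z = 1497 (Z = -1784 - 1*(-3281) = -1784 + 3281 = 1497)
12547 + Z = 12547 + 1497 = 14044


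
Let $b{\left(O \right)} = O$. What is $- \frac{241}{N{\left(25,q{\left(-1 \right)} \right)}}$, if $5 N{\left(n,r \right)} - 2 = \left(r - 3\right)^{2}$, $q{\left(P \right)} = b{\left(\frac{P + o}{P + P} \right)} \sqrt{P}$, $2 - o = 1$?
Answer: $- \frac{1205}{11} \approx -109.55$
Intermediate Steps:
$o = 1$ ($o = 2 - 1 = 1$)
$q{\left(P \right)} = \frac{1 + P}{2 \sqrt{P}}$ ($q{\left(P \right)} = \frac{P + 1}{P + P} \sqrt{P} = \frac{1 + P}{2 P} \sqrt{P} = \frac{1 + P}{2 \sqrt{P}}$)
$N{\left(n,r \right)} = \frac{2}{5} + \frac{\left(-3 + r\right)^{2}}{5}$ ($N{\left(n,r \right)} = \frac{2}{5} + \frac{\left(r - 3\right)^{2}}{5} = \frac{2}{5} + \frac{\left(-3 + r\right)^{2}}{5}$)
$- \frac{241}{N{\left(25,q{\left(-1 \right)} \right)}} = - \frac{241}{\frac{2}{5} + \frac{\left(-3 + \frac{1 - 1}{2 i}\right)^{2}}{5}} = - \frac{241}{\frac{2}{5} + \frac{\left(-3 + \frac{1}{2} \left(- i\right) 0\right)^{2}}{5}} = - \frac{241}{\frac{2}{5} + \frac{\left(-3 + 0\right)^{2}}{5}} = - \frac{241}{\frac{2}{5} + \frac{\left(-3\right)^{2}}{5}} = - \frac{241}{\frac{2}{5} + \frac{1}{5} \cdot 9} = - \frac{241}{\frac{2}{5} + \frac{9}{5}} = - \frac{241}{\frac{11}{5}} = \left(-241\right) \frac{5}{11} = - \frac{1205}{11}$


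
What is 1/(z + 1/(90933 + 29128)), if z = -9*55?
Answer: -120061/59430194 ≈ -0.0020202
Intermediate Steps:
z = -495
1/(z + 1/(90933 + 29128)) = 1/(-495 + 1/(90933 + 29128)) = 1/(-495 + 1/120061) = 1/(-59430194/120061) = -120061/59430194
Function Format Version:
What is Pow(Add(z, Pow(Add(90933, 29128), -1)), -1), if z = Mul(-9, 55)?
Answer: Rational(-120061, 59430194) ≈ -0.0020202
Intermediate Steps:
z = -495
Pow(Add(z, Pow(Add(90933, 29128), -1)), -1) = Pow(Add(-495, Pow(Add(90933, 29128), -1)), -1) = Pow(Add(-495, Pow(120061, -1)), -1) = Pow(Add(-495, Rational(1, 120061)), -1) = Pow(Rational(-59430194, 120061), -1) = Rational(-120061, 59430194)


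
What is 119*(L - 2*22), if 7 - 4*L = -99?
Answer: -4165/2 ≈ -2082.5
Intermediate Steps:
L = 53/2 (L = 7/4 - ¼*(-99) = 7/4 + 99/4 = 53/2 ≈ 26.500)
119*(L - 2*22) = 119*(53/2 - 2*22) = 119*(53/2 - 44) = 119*(-35/2) = -4165/2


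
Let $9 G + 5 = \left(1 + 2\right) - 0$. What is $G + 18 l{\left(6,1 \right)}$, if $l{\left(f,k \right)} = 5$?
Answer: $\frac{808}{9} \approx 89.778$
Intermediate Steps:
$G = - \frac{2}{9}$ ($G = - \frac{5}{9} + \frac{\left(1 + 2\right) - 0}{9} = - \frac{5}{9} + \frac{3 + 0}{9} = - \frac{5}{9} + \frac{1}{9} \cdot 3 = - \frac{5}{9} + \frac{1}{3} = - \frac{2}{9} \approx -0.22222$)
$G + 18 l{\left(6,1 \right)} = - \frac{2}{9} + 18 \cdot 5 = - \frac{2}{9} + 90 = \frac{808}{9}$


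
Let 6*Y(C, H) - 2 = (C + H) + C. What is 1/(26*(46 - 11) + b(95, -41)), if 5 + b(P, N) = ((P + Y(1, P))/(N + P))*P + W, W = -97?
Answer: 108/108449 ≈ 0.00099586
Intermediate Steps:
Y(C, H) = 1/3 + C/3 + H/6 (Y(C, H) = 1/3 + ((C + H) + C)/6 = 1/3 + (H + 2*C)/6 = 1/3 + (C/3 + H/6) = 1/3 + C/3 + H/6)
b(P, N) = -102 + P*(2/3 + 7*P/6)/(N + P) (b(P, N) = -5 + (((P + (1/3 + (1/3)*1 + P/6))/(N + P))*P - 97) = -5 + (((P + (1/3 + 1/3 + P/6))/(N + P))*P - 97) = -5 + (((P + (2/3 + P/6))/(N + P))*P - 97) = -5 + (((2/3 + 7*P/6)/(N + P))*P - 97) = -5 + (P*(2/3 + 7*P/6)/(N + P) - 97) = -5 + (-97 + P*(2/3 + 7*P/6)/(N + P)) = -102 + P*(2/3 + 7*P/6)/(N + P))
1/(26*(46 - 11) + b(95, -41)) = 1/(26*(46 - 11) + (-612*(-41) - 608*95 + 7*95**2)/(6*(-41 + 95))) = 1/(26*35 + (1/6)*(25092 - 57760 + 7*9025)/54) = 1/(910 + (1/6)*(1/54)*(25092 - 57760 + 63175)) = 1/(910 + (1/6)*(1/54)*30507) = 1/(910 + 10169/108) = 1/(108449/108) = 108/108449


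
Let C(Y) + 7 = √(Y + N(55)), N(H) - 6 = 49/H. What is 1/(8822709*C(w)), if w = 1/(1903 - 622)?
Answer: -23485/1246413929589 - √34209707070/26174692521369 ≈ -2.5908e-8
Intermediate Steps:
N(H) = 6 + 49/H
w = 1/1281 ≈ 0.00078064
C(Y) = -7 + √(379/55 + Y) (C(Y) = -7 + √(Y + (6 + 49/55)) = -7 + √(Y + 379/55) = -7 + √(379/55 + Y))
1/(8822709*C(w)) = 1/(8822709*(-7 + √(20845 + 3025*(1/1281))/55)) = 1/(8822709*(-7 + √(20845 + 3025/1281)/55)) = 1/(8822709*(-7 + √(26705470/1281)/55)) = 1/(8822709*(-7 + (√34209707070/1281)/55)) = 1/(8822709*(-7 + √34209707070/70455))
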